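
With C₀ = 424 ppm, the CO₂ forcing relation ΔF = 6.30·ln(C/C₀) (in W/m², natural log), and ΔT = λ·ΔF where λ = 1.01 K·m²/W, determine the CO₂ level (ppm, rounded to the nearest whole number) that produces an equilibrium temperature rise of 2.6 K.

Required forcing: ΔF = ΔT/λ = 2.6/1.01 = 2.5743 W/m².
Then ln(C/424) = ΔF/6.30 = 2.5743/6.30 = 0.40862.
So C = 424 × e^0.40862 = 424 × 1.50474 = 638.01 ppm.

C ≈ 638 ppm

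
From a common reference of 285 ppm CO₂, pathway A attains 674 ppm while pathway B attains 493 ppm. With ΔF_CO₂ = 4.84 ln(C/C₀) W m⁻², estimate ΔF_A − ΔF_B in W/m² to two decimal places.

ΔF_A = 4.84 ln(674/285) = 4.84 × 0.86074 = 4.1660 W/m².
ΔF_B = 4.84 ln(493/285) = 4.84 × 0.54802 = 2.6524 W/m².
Difference: 4.1660 − 2.6524 = 1.5136 W/m².

ΔF_A − ΔF_B = 1.51 W/m²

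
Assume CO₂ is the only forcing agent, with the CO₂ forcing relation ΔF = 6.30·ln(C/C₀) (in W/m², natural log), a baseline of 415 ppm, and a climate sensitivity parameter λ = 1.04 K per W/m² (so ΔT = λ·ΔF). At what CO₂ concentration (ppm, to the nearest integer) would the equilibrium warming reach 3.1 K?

C ≈ 666 ppm

Required forcing: ΔF = ΔT/λ = 3.1/1.04 = 2.9808 W/m².
Then ln(C/415) = ΔF/6.30 = 2.9808/6.30 = 0.47314.
So C = 415 × e^0.47314 = 415 × 1.60503 = 666.09 ppm.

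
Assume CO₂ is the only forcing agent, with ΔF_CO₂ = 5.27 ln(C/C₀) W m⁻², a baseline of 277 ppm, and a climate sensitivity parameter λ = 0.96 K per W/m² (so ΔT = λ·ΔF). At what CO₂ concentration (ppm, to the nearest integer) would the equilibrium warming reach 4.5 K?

Required forcing: ΔF = ΔT/λ = 4.5/0.96 = 4.6875 W/m².
Then ln(C/277) = ΔF/5.27 = 4.6875/5.27 = 0.88947.
So C = 277 × e^0.88947 = 277 × 2.43384 = 674.17 ppm.

C ≈ 674 ppm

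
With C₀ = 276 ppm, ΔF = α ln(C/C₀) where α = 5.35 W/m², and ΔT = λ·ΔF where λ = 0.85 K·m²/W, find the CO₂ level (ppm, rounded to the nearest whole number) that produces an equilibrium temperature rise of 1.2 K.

C ≈ 359 ppm

Required forcing: ΔF = ΔT/λ = 1.2/0.85 = 1.4118 W/m².
Then ln(C/276) = ΔF/5.35 = 1.4118/5.35 = 0.26389.
So C = 276 × e^0.26389 = 276 × 1.30198 = 359.35 ppm.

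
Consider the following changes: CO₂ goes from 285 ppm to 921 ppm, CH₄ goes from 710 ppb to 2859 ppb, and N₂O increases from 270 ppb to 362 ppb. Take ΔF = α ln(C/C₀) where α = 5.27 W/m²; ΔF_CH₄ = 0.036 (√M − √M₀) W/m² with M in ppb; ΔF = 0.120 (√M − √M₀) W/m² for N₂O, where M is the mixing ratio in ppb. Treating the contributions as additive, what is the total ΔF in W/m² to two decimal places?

CO₂: 5.27 × ln(921/285) = 5.27 × ln(3.23158) = 5.27 × 1.17297 = 6.1816 W/m².
CH₄: 0.036 × (√2859 − √710) = 0.036 × (53.4696 − 26.6458) = 0.036 × 26.8238 = 0.9657 W/m².
N₂O: 0.120 × (√362 − √270) = 0.120 × (19.0263 − 16.4317) = 0.120 × 2.5946 = 0.3114 W/m².
Total ΔF = 6.1816 + 0.9657 + 0.3114 = 7.4587 W/m².

ΔF = 7.46 W/m²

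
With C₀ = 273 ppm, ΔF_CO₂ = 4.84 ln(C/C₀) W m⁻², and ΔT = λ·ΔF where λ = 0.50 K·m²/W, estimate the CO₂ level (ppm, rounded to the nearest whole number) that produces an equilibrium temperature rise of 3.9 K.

Required forcing: ΔF = ΔT/λ = 3.9/0.50 = 7.8000 W/m².
Then ln(C/273) = ΔF/4.84 = 7.8000/4.84 = 1.61157.
So C = 273 × e^1.61157 = 273 × 5.01067 = 1367.91 ppm.

C ≈ 1368 ppm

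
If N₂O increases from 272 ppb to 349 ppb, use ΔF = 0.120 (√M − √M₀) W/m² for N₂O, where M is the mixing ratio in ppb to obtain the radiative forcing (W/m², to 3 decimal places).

N₂O: 0.120 × (√349 − √272) = 0.120 × (18.6815 − 16.4924) = 0.120 × 2.1891 = 0.2627 W/m².

ΔF = 0.263 W/m²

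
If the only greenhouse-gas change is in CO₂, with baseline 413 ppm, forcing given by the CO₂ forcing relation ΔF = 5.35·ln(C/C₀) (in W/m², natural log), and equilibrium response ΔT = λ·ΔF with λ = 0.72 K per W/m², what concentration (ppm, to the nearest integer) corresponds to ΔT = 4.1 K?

Required forcing: ΔF = ΔT/λ = 4.1/0.72 = 5.6944 W/m².
Then ln(C/413) = ΔF/5.35 = 5.6944/5.35 = 1.06437.
So C = 413 × e^1.06437 = 413 × 2.89901 = 1197.29 ppm.

C ≈ 1197 ppm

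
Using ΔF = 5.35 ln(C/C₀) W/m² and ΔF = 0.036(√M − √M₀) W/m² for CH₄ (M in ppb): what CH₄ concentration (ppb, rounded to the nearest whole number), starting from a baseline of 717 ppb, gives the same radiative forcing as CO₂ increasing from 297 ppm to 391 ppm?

CO₂ forcing: 5.35 × ln(391/297) = 5.35 × 0.274975 = 1.47112 W/m².
Set 0.036(√M − √717) = 1.47112: √M = 1.47112/0.036 + √717 = 40.8644 + 26.7769 = 67.6413.
M = (67.6413)² = 4575.35 ppb.

M ≈ 4575 ppb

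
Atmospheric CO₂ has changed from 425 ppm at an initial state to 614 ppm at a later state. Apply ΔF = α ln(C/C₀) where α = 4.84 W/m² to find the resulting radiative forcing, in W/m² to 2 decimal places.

ΔF = 1.78 W/m²

CO₂: 4.84 × ln(614/425) = 4.84 × ln(1.44471) = 4.84 × 0.36791 = 1.7807 W/m².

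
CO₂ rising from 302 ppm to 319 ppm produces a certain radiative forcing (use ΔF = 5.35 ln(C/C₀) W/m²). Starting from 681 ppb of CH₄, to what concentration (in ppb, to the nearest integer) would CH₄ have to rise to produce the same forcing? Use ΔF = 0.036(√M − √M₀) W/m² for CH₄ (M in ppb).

M ≈ 1172 ppb

CO₂ forcing: 5.35 × ln(319/302) = 5.35 × 0.054764 = 0.29299 W/m².
Set 0.036(√M − √681) = 0.29299: √M = 0.29299/0.036 + √681 = 8.1386 + 26.0960 = 34.2346.
M = (34.2346)² = 1172.01 ppb.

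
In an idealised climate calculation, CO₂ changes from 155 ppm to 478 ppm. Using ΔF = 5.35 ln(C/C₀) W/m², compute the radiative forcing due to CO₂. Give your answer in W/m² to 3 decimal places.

CO₂: 5.35 × ln(478/155) = 5.35 × ln(3.08387) = 5.35 × 1.12619 = 6.0251 W/m².

ΔF = 6.025 W/m²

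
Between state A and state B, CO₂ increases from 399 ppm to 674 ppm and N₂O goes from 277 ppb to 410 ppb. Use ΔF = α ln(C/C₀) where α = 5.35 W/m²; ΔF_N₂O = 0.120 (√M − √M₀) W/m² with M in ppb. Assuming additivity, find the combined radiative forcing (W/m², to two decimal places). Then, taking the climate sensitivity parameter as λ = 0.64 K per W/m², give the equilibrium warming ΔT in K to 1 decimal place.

CO₂: 5.35 × ln(674/399) = 5.35 × ln(1.68922) = 5.35 × 0.52427 = 2.8048 W/m².
N₂O: 0.120 × (√410 − √277) = 0.120 × (20.2485 − 16.6433) = 0.120 × 3.6052 = 0.4326 W/m².
Total ΔF = 2.8048 + 0.4326 = 3.2374 W/m².
ΔT = λ ΔF = 0.64 × 3.24 = 2.0736 K.

ΔF = 3.24 W/m²; ΔT = 2.1 K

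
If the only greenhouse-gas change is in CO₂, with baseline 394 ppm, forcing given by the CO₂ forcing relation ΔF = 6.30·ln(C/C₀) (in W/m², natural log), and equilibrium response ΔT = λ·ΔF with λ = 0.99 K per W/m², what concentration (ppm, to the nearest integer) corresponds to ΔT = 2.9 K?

Required forcing: ΔF = ΔT/λ = 2.9/0.99 = 2.9293 W/m².
Then ln(C/394) = ΔF/6.30 = 2.9293/6.30 = 0.46497.
So C = 394 × e^0.46497 = 394 × 1.59197 = 627.24 ppm.

C ≈ 627 ppm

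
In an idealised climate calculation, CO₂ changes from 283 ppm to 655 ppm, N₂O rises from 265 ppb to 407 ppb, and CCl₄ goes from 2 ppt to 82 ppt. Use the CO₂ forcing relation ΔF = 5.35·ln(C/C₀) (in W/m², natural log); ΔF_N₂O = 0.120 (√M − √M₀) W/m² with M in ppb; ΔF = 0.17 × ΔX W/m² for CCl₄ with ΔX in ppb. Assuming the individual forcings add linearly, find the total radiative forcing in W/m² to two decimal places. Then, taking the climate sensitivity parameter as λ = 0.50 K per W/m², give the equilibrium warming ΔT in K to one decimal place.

CO₂: 5.35 × ln(655/283) = 5.35 × ln(2.31449) = 5.35 × 0.83919 = 4.4897 W/m².
N₂O: 0.120 × (√407 − √265) = 0.120 × (20.1742 − 16.2788) = 0.120 × 3.8954 = 0.4674 W/m².
CCl₄: Δ = 82 − 2 = 80 ppt = 0.080 ppb; ΔF = 0.17 × 0.080 = 0.0136 W/m².
Total ΔF = 4.4897 + 0.4674 + 0.0136 = 4.9707 W/m².
ΔT = λ ΔF = 0.50 × 4.97 = 2.4850 K.

ΔF = 4.97 W/m²; ΔT = 2.5 K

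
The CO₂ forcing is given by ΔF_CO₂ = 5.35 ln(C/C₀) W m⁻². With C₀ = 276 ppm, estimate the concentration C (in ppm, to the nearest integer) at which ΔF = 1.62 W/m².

C ≈ 374 ppm

Set 5.35 ln(C/276) = 1.62, so ln(C/276) = 1.62/5.35 = 0.30280.
Then C/276 = e^0.30280 = 1.35364, giving C = 276 × 1.35364 = 373.60 ppm.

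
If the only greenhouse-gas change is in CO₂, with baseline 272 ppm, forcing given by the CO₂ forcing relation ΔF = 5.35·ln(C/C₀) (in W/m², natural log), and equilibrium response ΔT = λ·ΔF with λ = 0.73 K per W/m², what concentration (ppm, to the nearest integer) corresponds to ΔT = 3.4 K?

C ≈ 650 ppm

Required forcing: ΔF = ΔT/λ = 3.4/0.73 = 4.6575 W/m².
Then ln(C/272) = ΔF/5.35 = 4.6575/5.35 = 0.87056.
So C = 272 × e^0.87056 = 272 × 2.38825 = 649.60 ppm.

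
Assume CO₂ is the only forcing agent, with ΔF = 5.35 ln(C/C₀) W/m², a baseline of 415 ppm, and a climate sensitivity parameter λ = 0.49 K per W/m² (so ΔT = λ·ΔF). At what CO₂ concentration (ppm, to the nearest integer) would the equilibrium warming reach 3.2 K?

C ≈ 1407 ppm

Required forcing: ΔF = ΔT/λ = 3.2/0.49 = 6.5306 W/m².
Then ln(C/415) = ΔF/5.35 = 6.5306/5.35 = 1.22067.
So C = 415 × e^1.22067 = 415 × 3.38946 = 1406.63 ppm.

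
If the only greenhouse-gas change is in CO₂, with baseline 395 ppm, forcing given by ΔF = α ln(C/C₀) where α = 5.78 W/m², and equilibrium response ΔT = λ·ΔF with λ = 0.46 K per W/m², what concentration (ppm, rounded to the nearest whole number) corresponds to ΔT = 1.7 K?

Required forcing: ΔF = ΔT/λ = 1.7/0.46 = 3.6957 W/m².
Then ln(C/395) = ΔF/5.78 = 3.6957/5.78 = 0.63939.
So C = 395 × e^0.63939 = 395 × 1.89532 = 748.65 ppm.

C ≈ 749 ppm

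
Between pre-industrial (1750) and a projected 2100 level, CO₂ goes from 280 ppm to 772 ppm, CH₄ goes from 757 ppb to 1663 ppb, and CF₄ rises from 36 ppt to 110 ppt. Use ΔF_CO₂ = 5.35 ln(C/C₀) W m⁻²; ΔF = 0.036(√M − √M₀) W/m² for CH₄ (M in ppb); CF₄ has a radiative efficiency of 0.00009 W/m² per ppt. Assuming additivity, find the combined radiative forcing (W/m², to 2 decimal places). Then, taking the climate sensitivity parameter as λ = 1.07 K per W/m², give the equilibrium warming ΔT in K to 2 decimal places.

ΔF = 5.91 W/m²; ΔT = 6.32 K

CO₂: 5.35 × ln(772/280) = 5.35 × ln(2.75714) = 5.35 × 1.01419 = 5.4259 W/m².
CH₄: 0.036 × (√1663 − √757) = 0.036 × (40.7799 − 27.5136) = 0.036 × 13.2663 = 0.4776 W/m².
CF₄: ΔF = 0.00009 × (110 − 36) = 0.00009 × 74 = 0.0067 W/m².
Total ΔF = 5.4259 + 0.4776 + 0.0067 = 5.9102 W/m².
ΔT = λ ΔF = 1.07 × 5.91 = 6.3237 K.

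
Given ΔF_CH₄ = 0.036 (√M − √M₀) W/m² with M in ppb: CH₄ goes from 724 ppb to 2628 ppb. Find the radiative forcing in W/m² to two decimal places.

CH₄: 0.036 × (√2628 − √724) = 0.036 × (51.2640 − 26.9072) = 0.036 × 24.3568 = 0.8768 W/m².

ΔF = 0.88 W/m²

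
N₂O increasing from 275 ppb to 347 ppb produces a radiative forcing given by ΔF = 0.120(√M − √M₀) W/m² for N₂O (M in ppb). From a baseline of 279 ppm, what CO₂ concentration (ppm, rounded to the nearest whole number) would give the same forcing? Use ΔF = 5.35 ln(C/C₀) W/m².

C ≈ 292 ppm

N₂O forcing: 0.120 × (√347 − √275) = 0.120 × (18.6279 − 16.5831) = 0.120 × 2.0448 = 0.24538 W/m².
Set 5.35 ln(C/279) = 0.24538: ln(C/279) = 0.24538/5.35 = 0.04587, so C = 279 × e^0.04587 = 279 × 1.04694 = 292.10 ppm.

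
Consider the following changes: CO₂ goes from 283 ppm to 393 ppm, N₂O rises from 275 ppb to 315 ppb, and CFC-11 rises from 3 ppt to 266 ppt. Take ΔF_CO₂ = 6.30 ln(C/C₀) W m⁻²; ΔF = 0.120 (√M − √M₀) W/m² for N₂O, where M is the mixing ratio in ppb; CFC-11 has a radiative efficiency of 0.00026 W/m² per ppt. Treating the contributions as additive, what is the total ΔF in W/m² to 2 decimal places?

ΔF = 2.28 W/m²

CO₂: 6.30 × ln(393/283) = 6.30 × ln(1.38869) = 6.30 × 0.32836 = 2.0687 W/m².
N₂O: 0.120 × (√315 − √275) = 0.120 × (17.7482 − 16.5831) = 0.120 × 1.1651 = 0.1398 W/m².
CFC-11: ΔF = 0.00026 × (266 − 3) = 0.00026 × 263 = 0.0684 W/m².
Total ΔF = 2.0687 + 0.1398 + 0.0684 = 2.2769 W/m².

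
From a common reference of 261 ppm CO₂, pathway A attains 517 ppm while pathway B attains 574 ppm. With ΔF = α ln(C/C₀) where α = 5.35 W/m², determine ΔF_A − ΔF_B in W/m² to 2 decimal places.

ΔF_A − ΔF_B = -0.56 W/m²

ΔF_A = 5.35 ln(517/261) = 5.35 × 0.68352 = 3.6568 W/m².
ΔF_B = 5.35 ln(574/261) = 5.35 × 0.78811 = 4.2164 W/m².
Difference: 3.6568 − 4.2164 = -0.5596 W/m².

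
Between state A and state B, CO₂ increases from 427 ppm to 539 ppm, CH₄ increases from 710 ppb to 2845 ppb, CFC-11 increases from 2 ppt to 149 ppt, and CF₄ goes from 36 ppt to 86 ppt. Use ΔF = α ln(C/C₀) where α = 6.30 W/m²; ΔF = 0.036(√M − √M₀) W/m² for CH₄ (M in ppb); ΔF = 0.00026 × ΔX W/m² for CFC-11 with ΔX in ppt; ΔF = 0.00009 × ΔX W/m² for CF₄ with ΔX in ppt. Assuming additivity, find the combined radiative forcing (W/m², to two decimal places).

CO₂: 6.30 × ln(539/427) = 6.30 × ln(1.26230) = 6.30 × 0.23294 = 1.4675 W/m².
CH₄: 0.036 × (√2845 − √710) = 0.036 × (53.3385 − 26.6458) = 0.036 × 26.6927 = 0.9609 W/m².
CFC-11: ΔF = 0.00026 × (149 − 2) = 0.00026 × 147 = 0.0382 W/m².
CF₄: ΔF = 0.00009 × (86 − 36) = 0.00009 × 50 = 0.0045 W/m².
Total ΔF = 1.4675 + 0.9609 + 0.0382 + 0.0045 = 2.4711 W/m².

ΔF = 2.47 W/m²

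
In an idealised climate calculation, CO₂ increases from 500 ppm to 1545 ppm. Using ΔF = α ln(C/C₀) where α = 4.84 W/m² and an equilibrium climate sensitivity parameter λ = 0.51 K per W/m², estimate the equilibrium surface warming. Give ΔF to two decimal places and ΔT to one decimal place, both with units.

ΔF = 5.46 W/m²; ΔT = 2.8 K

CO₂: 4.84 × ln(1545/500) = 4.84 × ln(3.09000) = 4.84 × 1.12817 = 5.4603 W/m².
ΔT = λ ΔF = 0.51 × 5.46 = 2.7846 K.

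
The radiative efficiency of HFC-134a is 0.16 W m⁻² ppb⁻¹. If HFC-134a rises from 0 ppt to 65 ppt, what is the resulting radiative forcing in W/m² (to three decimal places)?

ΔF = 0.010 W/m²

HFC-134a: Δ = 65 − 0 = 65 ppt = 0.065 ppb; ΔF = 0.16 × 0.065 = 0.0104 W/m².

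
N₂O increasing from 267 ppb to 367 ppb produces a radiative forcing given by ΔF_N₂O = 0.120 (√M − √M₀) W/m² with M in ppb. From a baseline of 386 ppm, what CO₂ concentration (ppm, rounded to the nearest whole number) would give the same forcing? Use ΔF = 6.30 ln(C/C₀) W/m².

C ≈ 407 ppm

N₂O forcing: 0.120 × (√367 − √267) = 0.120 × (19.1572 − 16.3401) = 0.120 × 2.8171 = 0.33805 W/m².
Set 6.30 ln(C/386) = 0.33805: ln(C/386) = 0.33805/6.30 = 0.05366, so C = 386 × e^0.05366 = 386 × 1.05513 = 407.28 ppm.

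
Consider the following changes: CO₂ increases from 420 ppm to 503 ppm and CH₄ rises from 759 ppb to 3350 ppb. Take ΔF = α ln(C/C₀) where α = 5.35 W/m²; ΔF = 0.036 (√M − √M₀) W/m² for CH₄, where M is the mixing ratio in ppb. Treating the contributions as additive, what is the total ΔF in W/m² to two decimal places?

ΔF = 2.06 W/m²

CO₂: 5.35 × ln(503/420) = 5.35 × ln(1.19762) = 5.35 × 0.18034 = 0.9648 W/m².
CH₄: 0.036 × (√3350 − √759) = 0.036 × (57.8792 − 27.5500) = 0.036 × 30.3292 = 1.0919 W/m².
Total ΔF = 0.9648 + 1.0919 = 2.0567 W/m².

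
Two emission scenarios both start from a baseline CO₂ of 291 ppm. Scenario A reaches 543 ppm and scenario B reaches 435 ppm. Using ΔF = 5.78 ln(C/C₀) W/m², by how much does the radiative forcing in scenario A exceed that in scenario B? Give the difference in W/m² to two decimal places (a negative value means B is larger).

ΔF_A − ΔF_B = 1.28 W/m²

ΔF_A = 5.78 ln(543/291) = 5.78 × 0.62379 = 3.6055 W/m².
ΔF_B = 5.78 ln(435/291) = 5.78 × 0.40202 = 2.3237 W/m².
Difference: 3.6055 − 2.3237 = 1.2818 W/m².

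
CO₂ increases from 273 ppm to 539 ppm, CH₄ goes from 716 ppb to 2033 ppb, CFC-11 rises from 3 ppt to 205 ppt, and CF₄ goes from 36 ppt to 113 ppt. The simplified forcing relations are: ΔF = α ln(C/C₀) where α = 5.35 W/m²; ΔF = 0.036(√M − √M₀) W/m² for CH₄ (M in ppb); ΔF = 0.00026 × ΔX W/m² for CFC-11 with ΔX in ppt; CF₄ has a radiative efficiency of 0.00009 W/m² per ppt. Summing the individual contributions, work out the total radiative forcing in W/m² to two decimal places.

CO₂: 5.35 × ln(539/273) = 5.35 × ln(1.97436) = 5.35 × 0.68024 = 3.6393 W/m².
CH₄: 0.036 × (√2033 − √716) = 0.036 × (45.0888 − 26.7582) = 0.036 × 18.3306 = 0.6599 W/m².
CFC-11: ΔF = 0.00026 × (205 − 3) = 0.00026 × 202 = 0.0525 W/m².
CF₄: ΔF = 0.00009 × (113 − 36) = 0.00009 × 77 = 0.0069 W/m².
Total ΔF = 3.6393 + 0.6599 + 0.0525 + 0.0069 = 4.3586 W/m².

ΔF = 4.36 W/m²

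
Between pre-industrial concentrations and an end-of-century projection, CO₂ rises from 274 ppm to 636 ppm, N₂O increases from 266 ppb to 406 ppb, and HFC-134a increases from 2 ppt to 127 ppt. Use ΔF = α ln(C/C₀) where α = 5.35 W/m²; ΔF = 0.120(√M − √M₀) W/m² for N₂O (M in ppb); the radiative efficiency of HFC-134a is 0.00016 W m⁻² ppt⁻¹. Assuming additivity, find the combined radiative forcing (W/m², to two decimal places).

ΔF = 4.99 W/m²

CO₂: 5.35 × ln(636/274) = 5.35 × ln(2.32117) = 5.35 × 0.84207 = 4.5051 W/m².
N₂O: 0.120 × (√406 − √266) = 0.120 × (20.1494 − 16.3095) = 0.120 × 3.8399 = 0.4608 W/m².
HFC-134a: ΔF = 0.00016 × (127 − 2) = 0.00016 × 125 = 0.0200 W/m².
Total ΔF = 4.5051 + 0.4608 + 0.0200 = 4.9859 W/m².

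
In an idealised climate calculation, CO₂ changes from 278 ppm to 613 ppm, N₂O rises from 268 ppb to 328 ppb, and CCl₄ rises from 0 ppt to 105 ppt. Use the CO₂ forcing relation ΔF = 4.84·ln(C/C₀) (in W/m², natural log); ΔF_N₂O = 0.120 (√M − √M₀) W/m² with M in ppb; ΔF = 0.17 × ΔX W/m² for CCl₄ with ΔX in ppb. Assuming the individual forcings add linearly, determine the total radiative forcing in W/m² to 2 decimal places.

ΔF = 4.05 W/m²

CO₂: 4.84 × ln(613/278) = 4.84 × ln(2.20504) = 4.84 × 0.79075 = 3.8272 W/m².
N₂O: 0.120 × (√328 − √268) = 0.120 × (18.1108 − 16.3707) = 0.120 × 1.7401 = 0.2088 W/m².
CCl₄: Δ = 105 − 0 = 105 ppt = 0.105 ppb; ΔF = 0.17 × 0.105 = 0.0179 W/m².
Total ΔF = 3.8272 + 0.2088 + 0.0179 = 4.0539 W/m².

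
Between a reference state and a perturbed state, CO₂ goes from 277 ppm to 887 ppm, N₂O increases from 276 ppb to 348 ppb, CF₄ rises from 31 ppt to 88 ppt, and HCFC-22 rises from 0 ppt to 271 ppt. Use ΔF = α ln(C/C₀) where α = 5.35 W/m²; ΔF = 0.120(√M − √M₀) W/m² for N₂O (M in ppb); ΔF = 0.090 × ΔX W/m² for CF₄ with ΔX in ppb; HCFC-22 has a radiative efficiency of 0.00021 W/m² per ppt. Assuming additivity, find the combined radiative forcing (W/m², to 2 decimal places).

ΔF = 6.53 W/m²

CO₂: 5.35 × ln(887/277) = 5.35 × ln(3.20217) = 5.35 × 1.16383 = 6.2265 W/m².
N₂O: 0.120 × (√348 − √276) = 0.120 × (18.6548 − 16.6132) = 0.120 × 2.0416 = 0.2450 W/m².
CF₄: Δ = 88 − 31 = 57 ppt = 0.057 ppb; ΔF = 0.090 × 0.057 = 0.0051 W/m².
HCFC-22: ΔF = 0.00021 × (271 − 0) = 0.00021 × 271 = 0.0569 W/m².
Total ΔF = 6.2265 + 0.2450 + 0.0051 + 0.0569 = 6.5335 W/m².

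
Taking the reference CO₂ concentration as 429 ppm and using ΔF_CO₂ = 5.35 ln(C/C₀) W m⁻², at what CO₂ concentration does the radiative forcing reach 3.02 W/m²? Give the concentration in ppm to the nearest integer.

Set 5.35 ln(C/429) = 3.02, so ln(C/429) = 3.02/5.35 = 0.56449.
Then C/429 = e^0.56449 = 1.75855, giving C = 429 × 1.75855 = 754.42 ppm.

C ≈ 754 ppm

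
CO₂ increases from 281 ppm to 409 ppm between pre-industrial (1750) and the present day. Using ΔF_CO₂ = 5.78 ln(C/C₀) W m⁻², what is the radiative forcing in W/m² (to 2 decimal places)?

CO₂: 5.78 × ln(409/281) = 5.78 × ln(1.45552) = 5.78 × 0.37536 = 2.1696 W/m².

ΔF = 2.17 W/m²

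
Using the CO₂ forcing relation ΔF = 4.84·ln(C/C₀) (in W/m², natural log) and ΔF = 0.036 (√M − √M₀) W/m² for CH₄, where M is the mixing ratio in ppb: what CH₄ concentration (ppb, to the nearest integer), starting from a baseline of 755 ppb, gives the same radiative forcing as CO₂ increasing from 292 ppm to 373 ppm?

M ≈ 3647 ppb

CO₂ forcing: 4.84 × ln(373/292) = 4.84 × 0.244825 = 1.18495 W/m².
Set 0.036(√M − √755) = 1.18495: √M = 1.18495/0.036 + √755 = 32.9153 + 27.4773 = 60.3926.
M = (60.3926)² = 3647.27 ppb.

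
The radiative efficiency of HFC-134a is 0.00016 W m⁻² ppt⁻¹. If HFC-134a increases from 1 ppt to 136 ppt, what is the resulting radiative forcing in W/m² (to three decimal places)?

ΔF = 0.022 W/m²

HFC-134a: ΔF = 0.00016 × (136 − 1) = 0.00016 × 135 = 0.0216 W/m².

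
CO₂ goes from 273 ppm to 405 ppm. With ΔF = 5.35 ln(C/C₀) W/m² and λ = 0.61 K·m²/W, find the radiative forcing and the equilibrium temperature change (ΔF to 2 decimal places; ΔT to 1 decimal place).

ΔF = 2.11 W/m²; ΔT = 1.3 K

CO₂: 5.35 × ln(405/273) = 5.35 × ln(1.48352) = 5.35 × 0.39442 = 2.1101 W/m².
ΔT = λ ΔF = 0.61 × 2.11 = 1.2871 K.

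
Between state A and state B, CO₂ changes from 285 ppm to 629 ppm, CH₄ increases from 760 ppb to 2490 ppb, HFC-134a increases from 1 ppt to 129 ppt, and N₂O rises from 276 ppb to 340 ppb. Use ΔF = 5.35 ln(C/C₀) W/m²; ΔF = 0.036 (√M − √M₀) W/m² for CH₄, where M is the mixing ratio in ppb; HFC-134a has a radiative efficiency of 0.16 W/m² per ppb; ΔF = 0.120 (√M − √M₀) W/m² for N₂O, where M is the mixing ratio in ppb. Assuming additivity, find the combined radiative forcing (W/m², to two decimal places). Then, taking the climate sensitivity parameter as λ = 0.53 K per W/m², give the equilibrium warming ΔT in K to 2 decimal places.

ΔF = 5.28 W/m²; ΔT = 2.80 K

CO₂: 5.35 × ln(629/285) = 5.35 × ln(2.20702) = 5.35 × 0.79164 = 4.2353 W/m².
CH₄: 0.036 × (√2490 − √760) = 0.036 × (49.8999 − 27.5681) = 0.036 × 22.3318 = 0.8039 W/m².
HFC-134a: Δ = 129 − 1 = 128 ppt = 0.128 ppb; ΔF = 0.16 × 0.128 = 0.0205 W/m².
N₂O: 0.120 × (√340 − √276) = 0.120 × (18.4391 − 16.6132) = 0.120 × 1.8259 = 0.2191 W/m².
Total ΔF = 4.2353 + 0.8039 + 0.0205 + 0.2191 = 5.2788 W/m².
ΔT = λ ΔF = 0.53 × 5.28 = 2.7984 K.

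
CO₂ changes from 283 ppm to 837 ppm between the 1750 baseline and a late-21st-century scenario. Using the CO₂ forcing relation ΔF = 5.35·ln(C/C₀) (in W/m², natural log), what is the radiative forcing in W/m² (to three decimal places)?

CO₂: 5.35 × ln(837/283) = 5.35 × ln(2.95760) = 5.35 × 1.08438 = 5.8014 W/m².

ΔF = 5.801 W/m²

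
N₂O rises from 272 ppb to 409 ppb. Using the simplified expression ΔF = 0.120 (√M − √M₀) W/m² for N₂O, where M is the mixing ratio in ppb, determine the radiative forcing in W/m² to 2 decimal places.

ΔF = 0.45 W/m²

N₂O: 0.120 × (√409 − √272) = 0.120 × (20.2237 − 16.4924) = 0.120 × 3.7313 = 0.4478 W/m².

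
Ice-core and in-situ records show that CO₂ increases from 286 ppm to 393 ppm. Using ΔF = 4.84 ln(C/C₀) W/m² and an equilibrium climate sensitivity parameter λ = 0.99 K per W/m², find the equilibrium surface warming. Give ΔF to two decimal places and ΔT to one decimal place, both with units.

ΔF = 1.54 W/m²; ΔT = 1.5 K

CO₂: 4.84 × ln(393/286) = 4.84 × ln(1.37413) = 4.84 × 0.31782 = 1.5382 W/m².
ΔT = λ ΔF = 0.99 × 1.54 = 1.5246 K.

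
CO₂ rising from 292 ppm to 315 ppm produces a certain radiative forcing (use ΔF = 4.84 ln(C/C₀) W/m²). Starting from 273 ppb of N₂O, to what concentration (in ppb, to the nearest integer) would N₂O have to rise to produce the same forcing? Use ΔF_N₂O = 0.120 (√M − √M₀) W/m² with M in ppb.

M ≈ 383 ppb

CO₂ forcing: 4.84 × ln(315/292) = 4.84 × 0.075819 = 0.36696 W/m².
Set 0.120(√M − √273) = 0.36696: √M = 0.36696/0.120 + √273 = 3.0580 + 16.5227 = 19.5807.
M = (19.5807)² = 383.40 ppb.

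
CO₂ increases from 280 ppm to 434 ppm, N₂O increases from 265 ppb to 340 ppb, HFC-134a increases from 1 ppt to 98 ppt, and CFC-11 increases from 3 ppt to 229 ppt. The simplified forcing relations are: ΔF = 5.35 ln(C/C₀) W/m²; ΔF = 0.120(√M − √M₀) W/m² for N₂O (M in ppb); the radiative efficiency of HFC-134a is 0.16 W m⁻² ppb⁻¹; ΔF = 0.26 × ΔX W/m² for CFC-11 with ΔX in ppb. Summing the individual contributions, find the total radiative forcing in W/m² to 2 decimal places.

ΔF = 2.68 W/m²

CO₂: 5.35 × ln(434/280) = 5.35 × ln(1.55000) = 5.35 × 0.43825 = 2.3446 W/m².
N₂O: 0.120 × (√340 − √265) = 0.120 × (18.4391 − 16.2788) = 0.120 × 2.1603 = 0.2592 W/m².
HFC-134a: Δ = 98 − 1 = 97 ppt = 0.097 ppb; ΔF = 0.16 × 0.097 = 0.0155 W/m².
CFC-11: Δ = 229 − 3 = 226 ppt = 0.226 ppb; ΔF = 0.26 × 0.226 = 0.0588 W/m².
Total ΔF = 2.3446 + 0.2592 + 0.0155 + 0.0588 = 2.6781 W/m².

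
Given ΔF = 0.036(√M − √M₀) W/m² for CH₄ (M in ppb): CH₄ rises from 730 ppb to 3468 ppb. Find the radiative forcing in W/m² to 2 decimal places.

CH₄: 0.036 × (√3468 − √730) = 0.036 × (58.8897 − 27.0185) = 0.036 × 31.8712 = 1.1474 W/m².

ΔF = 1.15 W/m²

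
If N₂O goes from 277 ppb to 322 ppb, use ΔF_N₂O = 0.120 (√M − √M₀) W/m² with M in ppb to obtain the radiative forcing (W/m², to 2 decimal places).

N₂O: 0.120 × (√322 − √277) = 0.120 × (17.9444 − 16.6433) = 0.120 × 1.3011 = 0.1561 W/m².

ΔF = 0.16 W/m²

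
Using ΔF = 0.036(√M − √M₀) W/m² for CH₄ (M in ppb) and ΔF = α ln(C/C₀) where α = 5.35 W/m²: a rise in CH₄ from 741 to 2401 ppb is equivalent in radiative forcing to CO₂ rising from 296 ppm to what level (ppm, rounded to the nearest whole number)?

CH₄ forcing: 0.036 × (√2401 − √741) = 0.036 × (49.0000 − 27.2213) = 0.036 × 21.7787 = 0.78403 W/m².
Set 5.35 ln(C/296) = 0.78403: ln(C/296) = 0.78403/5.35 = 0.14655, so C = 296 × e^0.14655 = 296 × 1.15783 = 342.72 ppm.

C ≈ 343 ppm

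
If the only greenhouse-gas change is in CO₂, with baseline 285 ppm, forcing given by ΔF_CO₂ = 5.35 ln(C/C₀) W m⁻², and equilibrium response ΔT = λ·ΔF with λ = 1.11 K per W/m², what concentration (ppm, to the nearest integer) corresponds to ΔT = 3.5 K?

Required forcing: ΔF = ΔT/λ = 3.5/1.11 = 3.1532 W/m².
Then ln(C/285) = ΔF/5.35 = 3.1532/5.35 = 0.58938.
So C = 285 × e^0.58938 = 285 × 1.80287 = 513.82 ppm.

C ≈ 514 ppm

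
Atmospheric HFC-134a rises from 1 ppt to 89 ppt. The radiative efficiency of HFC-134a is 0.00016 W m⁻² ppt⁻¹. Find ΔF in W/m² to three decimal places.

ΔF = 0.014 W/m²

HFC-134a: ΔF = 0.00016 × (89 − 1) = 0.00016 × 88 = 0.0141 W/m².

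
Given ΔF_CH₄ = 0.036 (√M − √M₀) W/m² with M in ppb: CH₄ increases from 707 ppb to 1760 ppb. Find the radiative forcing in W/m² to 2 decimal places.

ΔF = 0.55 W/m²

CH₄: 0.036 × (√1760 − √707) = 0.036 × (41.9524 − 26.5895) = 0.036 × 15.3629 = 0.5531 W/m².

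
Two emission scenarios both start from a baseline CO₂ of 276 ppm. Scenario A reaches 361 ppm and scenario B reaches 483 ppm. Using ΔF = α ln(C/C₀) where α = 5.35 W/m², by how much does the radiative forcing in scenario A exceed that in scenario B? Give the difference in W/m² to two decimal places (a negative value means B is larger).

ΔF_A − ΔF_B = -1.56 W/m²

ΔF_A = 5.35 ln(361/276) = 5.35 × 0.26848 = 1.4364 W/m².
ΔF_B = 5.35 ln(483/276) = 5.35 × 0.55962 = 2.9940 W/m².
Difference: 1.4364 − 2.9940 = -1.5576 W/m².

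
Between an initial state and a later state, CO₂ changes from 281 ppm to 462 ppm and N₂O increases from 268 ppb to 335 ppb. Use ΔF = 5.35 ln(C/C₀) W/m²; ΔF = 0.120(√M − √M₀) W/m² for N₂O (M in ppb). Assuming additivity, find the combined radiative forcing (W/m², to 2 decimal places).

CO₂: 5.35 × ln(462/281) = 5.35 × ln(1.64413) = 5.35 × 0.49721 = 2.6601 W/m².
N₂O: 0.120 × (√335 − √268) = 0.120 × (18.3030 − 16.3707) = 0.120 × 1.9323 = 0.2319 W/m².
Total ΔF = 2.6601 + 0.2319 = 2.8920 W/m².

ΔF = 2.89 W/m²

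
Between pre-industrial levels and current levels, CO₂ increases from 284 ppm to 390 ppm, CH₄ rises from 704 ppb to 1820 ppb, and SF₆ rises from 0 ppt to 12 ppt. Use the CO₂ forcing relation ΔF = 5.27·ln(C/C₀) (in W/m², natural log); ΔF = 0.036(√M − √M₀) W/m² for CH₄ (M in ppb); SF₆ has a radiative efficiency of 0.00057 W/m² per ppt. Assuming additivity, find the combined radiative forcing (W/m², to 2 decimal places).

ΔF = 2.26 W/m²

CO₂: 5.27 × ln(390/284) = 5.27 × ln(1.37324) = 5.27 × 0.31717 = 1.6715 W/m².
CH₄: 0.036 × (√1820 − √704) = 0.036 × (42.6615 − 26.5330) = 0.036 × 16.1285 = 0.5806 W/m².
SF₆: ΔF = 0.00057 × (12 − 0) = 0.00057 × 12 = 0.0068 W/m².
Total ΔF = 1.6715 + 0.5806 + 0.0068 = 2.2589 W/m².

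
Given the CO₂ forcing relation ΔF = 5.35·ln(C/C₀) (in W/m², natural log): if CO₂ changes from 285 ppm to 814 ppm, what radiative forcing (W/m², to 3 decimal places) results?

ΔF = 5.615 W/m²

CO₂: 5.35 × ln(814/285) = 5.35 × ln(2.85614) = 5.35 × 1.04947 = 5.6147 W/m².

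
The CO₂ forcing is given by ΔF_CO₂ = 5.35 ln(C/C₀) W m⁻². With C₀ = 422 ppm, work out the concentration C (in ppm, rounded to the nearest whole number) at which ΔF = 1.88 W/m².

Set 5.35 ln(C/422) = 1.88, so ln(C/422) = 1.88/5.35 = 0.35140.
Then C/422 = e^0.35140 = 1.42106, giving C = 422 × 1.42106 = 599.69 ppm.

C ≈ 600 ppm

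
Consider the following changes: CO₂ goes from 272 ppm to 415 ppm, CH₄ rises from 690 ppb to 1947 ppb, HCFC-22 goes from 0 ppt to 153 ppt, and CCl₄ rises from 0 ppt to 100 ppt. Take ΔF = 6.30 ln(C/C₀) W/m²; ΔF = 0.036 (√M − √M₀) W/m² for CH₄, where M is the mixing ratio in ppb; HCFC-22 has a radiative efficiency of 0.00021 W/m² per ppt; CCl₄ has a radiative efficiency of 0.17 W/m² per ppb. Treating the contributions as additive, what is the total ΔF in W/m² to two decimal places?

ΔF = 3.35 W/m²

CO₂: 6.30 × ln(415/272) = 6.30 × ln(1.52574) = 6.30 × 0.42248 = 2.6616 W/m².
CH₄: 0.036 × (√1947 − √690) = 0.036 × (44.1248 − 26.2679) = 0.036 × 17.8569 = 0.6428 W/m².
HCFC-22: ΔF = 0.00021 × (153 − 0) = 0.00021 × 153 = 0.0321 W/m².
CCl₄: Δ = 100 − 0 = 100 ppt = 0.100 ppb; ΔF = 0.17 × 0.100 = 0.0170 W/m².
Total ΔF = 2.6616 + 0.6428 + 0.0321 + 0.0170 = 3.3535 W/m².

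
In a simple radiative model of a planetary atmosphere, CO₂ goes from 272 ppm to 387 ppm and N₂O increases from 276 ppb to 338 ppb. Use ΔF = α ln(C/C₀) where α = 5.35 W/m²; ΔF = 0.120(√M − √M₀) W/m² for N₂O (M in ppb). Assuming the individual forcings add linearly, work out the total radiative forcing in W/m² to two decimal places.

ΔF = 2.10 W/m²

CO₂: 5.35 × ln(387/272) = 5.35 × ln(1.42279) = 5.35 × 0.35262 = 1.8865 W/m².
N₂O: 0.120 × (√338 − √276) = 0.120 × (18.3848 − 16.6132) = 0.120 × 1.7716 = 0.2126 W/m².
Total ΔF = 1.8865 + 0.2126 = 2.0991 W/m².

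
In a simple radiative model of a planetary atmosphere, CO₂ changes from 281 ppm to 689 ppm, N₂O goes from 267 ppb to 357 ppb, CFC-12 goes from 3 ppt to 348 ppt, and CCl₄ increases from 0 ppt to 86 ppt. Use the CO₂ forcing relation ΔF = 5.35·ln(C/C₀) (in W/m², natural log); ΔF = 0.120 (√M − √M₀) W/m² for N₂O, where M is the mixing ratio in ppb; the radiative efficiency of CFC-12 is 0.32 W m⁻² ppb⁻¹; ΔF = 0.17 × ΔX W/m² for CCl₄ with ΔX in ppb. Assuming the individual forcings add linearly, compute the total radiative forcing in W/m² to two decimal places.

ΔF = 5.23 W/m²

CO₂: 5.35 × ln(689/281) = 5.35 × ln(2.45196) = 5.35 × 0.89689 = 4.7984 W/m².
N₂O: 0.120 × (√357 − √267) = 0.120 × (18.8944 − 16.3401) = 0.120 × 2.5543 = 0.3065 W/m².
CFC-12: Δ = 348 − 3 = 345 ppt = 0.345 ppb; ΔF = 0.32 × 0.345 = 0.1104 W/m².
CCl₄: Δ = 86 − 0 = 86 ppt = 0.086 ppb; ΔF = 0.17 × 0.086 = 0.0146 W/m².
Total ΔF = 4.7984 + 0.3065 + 0.1104 + 0.0146 = 5.2299 W/m².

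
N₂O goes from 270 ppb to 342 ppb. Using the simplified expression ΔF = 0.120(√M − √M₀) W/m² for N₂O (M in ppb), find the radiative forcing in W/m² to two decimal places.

ΔF = 0.25 W/m²

N₂O: 0.120 × (√342 − √270) = 0.120 × (18.4932 − 16.4317) = 0.120 × 2.0615 = 0.2474 W/m².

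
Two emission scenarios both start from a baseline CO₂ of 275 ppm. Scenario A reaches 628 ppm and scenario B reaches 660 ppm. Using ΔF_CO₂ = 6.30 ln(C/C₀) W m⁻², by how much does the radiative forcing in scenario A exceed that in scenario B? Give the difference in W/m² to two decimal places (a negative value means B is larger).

ΔF_A = 6.30 ln(628/275) = 6.30 × 0.82577 = 5.2024 W/m².
ΔF_B = 6.30 ln(660/275) = 6.30 × 0.87547 = 5.5155 W/m².
Difference: 5.2024 − 5.5155 = -0.3131 W/m².
(Equivalently, ΔF_A − ΔF_B = 6.30 ln(628/660) = 6.30 × -0.04970 = -0.3131 W/m².)

ΔF_A − ΔF_B = -0.31 W/m²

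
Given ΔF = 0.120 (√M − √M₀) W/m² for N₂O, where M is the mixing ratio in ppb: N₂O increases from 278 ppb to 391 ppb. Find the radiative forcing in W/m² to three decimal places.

ΔF = 0.372 W/m²

N₂O: 0.120 × (√391 − √278) = 0.120 × (19.7737 − 16.6733) = 0.120 × 3.1004 = 0.3720 W/m².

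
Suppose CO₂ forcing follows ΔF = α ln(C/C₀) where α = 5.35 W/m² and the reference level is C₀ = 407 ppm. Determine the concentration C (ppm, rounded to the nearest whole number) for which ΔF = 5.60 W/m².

C ≈ 1159 ppm

Set 5.35 ln(C/407) = 5.60, so ln(C/407) = 5.60/5.35 = 1.04673.
Then C/407 = e^1.04673 = 2.84832, giving C = 407 × 2.84832 = 1159.27 ppm.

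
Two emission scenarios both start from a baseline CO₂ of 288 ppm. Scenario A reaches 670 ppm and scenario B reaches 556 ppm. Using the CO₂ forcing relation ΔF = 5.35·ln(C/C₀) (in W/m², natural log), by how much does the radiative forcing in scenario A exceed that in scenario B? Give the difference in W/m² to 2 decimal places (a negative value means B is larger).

ΔF_A = 5.35 ln(670/288) = 5.35 × 0.84432 = 4.5171 W/m².
ΔF_B = 5.35 ln(556/288) = 5.35 × 0.65781 = 3.5193 W/m².
Difference: 4.5171 − 3.5193 = 0.9978 W/m².
(Equivalently, ΔF_A − ΔF_B = 5.35 ln(670/556) = 5.35 × 0.18651 = 0.9978 W/m².)

ΔF_A − ΔF_B = 1.00 W/m²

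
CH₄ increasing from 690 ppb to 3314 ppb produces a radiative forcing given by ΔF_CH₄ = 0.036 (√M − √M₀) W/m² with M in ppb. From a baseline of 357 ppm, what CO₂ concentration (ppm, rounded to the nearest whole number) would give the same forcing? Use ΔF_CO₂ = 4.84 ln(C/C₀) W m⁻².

C ≈ 451 ppm

CH₄ forcing: 0.036 × (√3314 − √690) = 0.036 × (57.5674 − 26.2679) = 0.036 × 31.2995 = 1.12678 W/m².
Set 4.84 ln(C/357) = 1.12678: ln(C/357) = 1.12678/4.84 = 0.23281, so C = 357 × e^0.23281 = 357 × 1.26214 = 450.58 ppm.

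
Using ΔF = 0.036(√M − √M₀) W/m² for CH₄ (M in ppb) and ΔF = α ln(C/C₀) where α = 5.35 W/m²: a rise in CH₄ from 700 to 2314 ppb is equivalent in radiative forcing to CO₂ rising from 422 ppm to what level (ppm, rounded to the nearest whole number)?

C ≈ 488 ppm

CH₄ forcing: 0.036 × (√2314 − √700) = 0.036 × (48.1041 − 26.4575) = 0.036 × 21.6466 = 0.77928 W/m².
Set 5.35 ln(C/422) = 0.77928: ln(C/422) = 0.77928/5.35 = 0.14566, so C = 422 × e^0.14566 = 422 × 1.15680 = 488.17 ppm.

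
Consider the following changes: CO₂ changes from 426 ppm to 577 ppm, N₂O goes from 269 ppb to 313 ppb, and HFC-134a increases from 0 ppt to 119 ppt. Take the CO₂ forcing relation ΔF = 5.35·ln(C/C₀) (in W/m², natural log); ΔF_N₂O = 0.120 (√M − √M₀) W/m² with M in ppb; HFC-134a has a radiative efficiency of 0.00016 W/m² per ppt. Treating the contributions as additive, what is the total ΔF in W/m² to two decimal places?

ΔF = 1.80 W/m²

CO₂: 5.35 × ln(577/426) = 5.35 × ln(1.35446) = 5.35 × 0.30340 = 1.6232 W/m².
N₂O: 0.120 × (√313 − √269) = 0.120 × (17.6918 − 16.4012) = 0.120 × 1.2906 = 0.1549 W/m².
HFC-134a: ΔF = 0.00016 × (119 − 0) = 0.00016 × 119 = 0.0190 W/m².
Total ΔF = 1.6232 + 0.1549 + 0.0190 = 1.7971 W/m².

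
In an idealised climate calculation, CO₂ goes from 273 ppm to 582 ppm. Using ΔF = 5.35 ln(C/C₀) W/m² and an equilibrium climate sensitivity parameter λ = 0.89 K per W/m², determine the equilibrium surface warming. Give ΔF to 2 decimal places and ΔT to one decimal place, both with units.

CO₂: 5.35 × ln(582/273) = 5.35 × ln(2.13187) = 5.35 × 0.75700 = 4.0500 W/m².
ΔT = λ ΔF = 0.89 × 4.05 = 3.6045 K.

ΔF = 4.05 W/m²; ΔT = 3.6 K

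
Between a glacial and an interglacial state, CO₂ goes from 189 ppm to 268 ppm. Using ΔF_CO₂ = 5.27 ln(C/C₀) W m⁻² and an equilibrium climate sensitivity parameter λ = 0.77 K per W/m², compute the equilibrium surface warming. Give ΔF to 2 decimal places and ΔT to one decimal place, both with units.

CO₂: 5.27 × ln(268/189) = 5.27 × ln(1.41799) = 5.27 × 0.34924 = 1.8405 W/m².
ΔT = λ ΔF = 0.77 × 1.84 = 1.4168 K.

ΔF = 1.84 W/m²; ΔT = 1.4 K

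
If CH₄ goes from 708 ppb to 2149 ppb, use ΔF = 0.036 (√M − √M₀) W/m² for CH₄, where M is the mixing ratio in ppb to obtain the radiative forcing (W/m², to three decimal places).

ΔF = 0.711 W/m²

CH₄: 0.036 × (√2149 − √708) = 0.036 × (46.3573 − 26.6083) = 0.036 × 19.7490 = 0.7110 W/m².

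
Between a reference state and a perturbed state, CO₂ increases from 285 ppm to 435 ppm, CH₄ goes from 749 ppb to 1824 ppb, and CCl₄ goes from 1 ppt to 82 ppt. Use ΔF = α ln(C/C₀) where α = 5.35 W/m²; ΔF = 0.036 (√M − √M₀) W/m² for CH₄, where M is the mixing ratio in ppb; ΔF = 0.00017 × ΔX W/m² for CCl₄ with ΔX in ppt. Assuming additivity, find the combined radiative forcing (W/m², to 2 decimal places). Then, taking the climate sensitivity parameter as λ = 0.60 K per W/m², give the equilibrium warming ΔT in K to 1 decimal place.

ΔF = 2.83 W/m²; ΔT = 1.7 K

CO₂: 5.35 × ln(435/285) = 5.35 × ln(1.52632) = 5.35 × 0.42286 = 2.2623 W/m².
CH₄: 0.036 × (√1824 − √749) = 0.036 × (42.7083 − 27.3679) = 0.036 × 15.3404 = 0.5523 W/m².
CCl₄: ΔF = 0.00017 × (82 − 1) = 0.00017 × 81 = 0.0138 W/m².
Total ΔF = 2.2623 + 0.5523 + 0.0138 = 2.8284 W/m².
ΔT = λ ΔF = 0.60 × 2.83 = 1.6980 K.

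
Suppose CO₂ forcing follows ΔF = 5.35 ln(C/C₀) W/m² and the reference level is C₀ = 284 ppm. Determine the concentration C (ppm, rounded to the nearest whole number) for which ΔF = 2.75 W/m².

C ≈ 475 ppm

Set 5.35 ln(C/284) = 2.75, so ln(C/284) = 2.75/5.35 = 0.51402.
Then C/284 = e^0.51402 = 1.67200, giving C = 284 × 1.67200 = 474.85 ppm.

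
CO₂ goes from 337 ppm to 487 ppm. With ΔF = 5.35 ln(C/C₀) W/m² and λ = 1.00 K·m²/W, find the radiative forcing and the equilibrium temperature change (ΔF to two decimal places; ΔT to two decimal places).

CO₂: 5.35 × ln(487/337) = 5.35 × ln(1.44510) = 5.35 × 0.36818 = 1.9698 W/m².
ΔT = λ ΔF = 1.00 × 1.97 = 1.9700 K.

ΔF = 1.97 W/m²; ΔT = 1.97 K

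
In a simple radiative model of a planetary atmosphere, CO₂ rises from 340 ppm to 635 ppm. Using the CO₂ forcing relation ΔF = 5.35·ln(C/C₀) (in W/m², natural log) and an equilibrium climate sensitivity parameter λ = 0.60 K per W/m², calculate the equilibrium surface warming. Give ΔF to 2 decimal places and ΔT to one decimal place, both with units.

ΔF = 3.34 W/m²; ΔT = 2.0 K

CO₂: 5.35 × ln(635/340) = 5.35 × ln(1.86765) = 5.35 × 0.62468 = 3.3420 W/m².
ΔT = λ ΔF = 0.60 × 3.34 = 2.0040 K.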